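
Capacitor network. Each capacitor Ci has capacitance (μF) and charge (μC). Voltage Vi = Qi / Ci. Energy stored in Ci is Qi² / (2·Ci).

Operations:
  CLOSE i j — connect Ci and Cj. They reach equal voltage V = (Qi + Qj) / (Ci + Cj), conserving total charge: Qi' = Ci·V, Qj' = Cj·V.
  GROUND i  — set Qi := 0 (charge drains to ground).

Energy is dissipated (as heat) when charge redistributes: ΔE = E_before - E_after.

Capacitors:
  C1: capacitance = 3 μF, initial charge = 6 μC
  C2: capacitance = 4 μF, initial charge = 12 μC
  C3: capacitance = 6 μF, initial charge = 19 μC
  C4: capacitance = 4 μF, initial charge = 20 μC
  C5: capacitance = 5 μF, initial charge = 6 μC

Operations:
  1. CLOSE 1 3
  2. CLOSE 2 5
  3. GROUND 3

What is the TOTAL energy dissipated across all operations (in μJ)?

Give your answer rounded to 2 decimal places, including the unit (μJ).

Answer: 28.11 μJ

Derivation:
Initial: C1(3μF, Q=6μC, V=2.00V), C2(4μF, Q=12μC, V=3.00V), C3(6μF, Q=19μC, V=3.17V), C4(4μF, Q=20μC, V=5.00V), C5(5μF, Q=6μC, V=1.20V)
Op 1: CLOSE 1-3: Q_total=25.00, C_total=9.00, V=2.78; Q1=8.33, Q3=16.67; dissipated=1.361
Op 2: CLOSE 2-5: Q_total=18.00, C_total=9.00, V=2.00; Q2=8.00, Q5=10.00; dissipated=3.600
Op 3: GROUND 3: Q3=0; energy lost=23.148
Total dissipated: 28.109 μJ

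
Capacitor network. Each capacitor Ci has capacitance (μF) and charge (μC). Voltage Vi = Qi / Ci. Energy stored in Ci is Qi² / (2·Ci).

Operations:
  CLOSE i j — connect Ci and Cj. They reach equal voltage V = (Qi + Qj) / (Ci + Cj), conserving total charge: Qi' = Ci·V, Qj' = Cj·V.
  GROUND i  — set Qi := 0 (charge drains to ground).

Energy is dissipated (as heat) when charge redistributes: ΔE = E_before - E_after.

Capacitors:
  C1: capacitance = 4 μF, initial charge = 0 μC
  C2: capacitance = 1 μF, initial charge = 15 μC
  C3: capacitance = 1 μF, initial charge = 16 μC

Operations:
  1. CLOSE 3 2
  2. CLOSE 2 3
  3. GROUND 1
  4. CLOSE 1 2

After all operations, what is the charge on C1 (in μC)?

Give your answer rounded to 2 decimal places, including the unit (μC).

Answer: 12.40 μC

Derivation:
Initial: C1(4μF, Q=0μC, V=0.00V), C2(1μF, Q=15μC, V=15.00V), C3(1μF, Q=16μC, V=16.00V)
Op 1: CLOSE 3-2: Q_total=31.00, C_total=2.00, V=15.50; Q3=15.50, Q2=15.50; dissipated=0.250
Op 2: CLOSE 2-3: Q_total=31.00, C_total=2.00, V=15.50; Q2=15.50, Q3=15.50; dissipated=0.000
Op 3: GROUND 1: Q1=0; energy lost=0.000
Op 4: CLOSE 1-2: Q_total=15.50, C_total=5.00, V=3.10; Q1=12.40, Q2=3.10; dissipated=96.100
Final charges: Q1=12.40, Q2=3.10, Q3=15.50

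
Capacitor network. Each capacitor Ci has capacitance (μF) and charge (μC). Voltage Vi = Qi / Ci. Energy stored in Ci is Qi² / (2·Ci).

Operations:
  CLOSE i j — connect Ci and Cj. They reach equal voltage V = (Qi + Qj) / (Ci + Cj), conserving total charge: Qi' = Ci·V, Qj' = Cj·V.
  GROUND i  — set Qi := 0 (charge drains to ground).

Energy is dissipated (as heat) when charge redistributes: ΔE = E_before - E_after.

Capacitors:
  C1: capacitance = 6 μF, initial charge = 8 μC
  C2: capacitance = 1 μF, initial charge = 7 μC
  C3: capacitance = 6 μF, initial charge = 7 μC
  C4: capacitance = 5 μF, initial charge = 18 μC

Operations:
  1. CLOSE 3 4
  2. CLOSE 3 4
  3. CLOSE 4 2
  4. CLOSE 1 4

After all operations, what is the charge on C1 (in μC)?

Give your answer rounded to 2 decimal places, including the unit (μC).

Initial: C1(6μF, Q=8μC, V=1.33V), C2(1μF, Q=7μC, V=7.00V), C3(6μF, Q=7μC, V=1.17V), C4(5μF, Q=18μC, V=3.60V)
Op 1: CLOSE 3-4: Q_total=25.00, C_total=11.00, V=2.27; Q3=13.64, Q4=11.36; dissipated=8.074
Op 2: CLOSE 3-4: Q_total=25.00, C_total=11.00, V=2.27; Q3=13.64, Q4=11.36; dissipated=0.000
Op 3: CLOSE 4-2: Q_total=18.36, C_total=6.00, V=3.06; Q4=15.30, Q2=3.06; dissipated=9.311
Op 4: CLOSE 1-4: Q_total=23.30, C_total=11.00, V=2.12; Q1=12.71, Q4=10.59; dissipated=4.068
Final charges: Q1=12.71, Q2=3.06, Q3=13.64, Q4=10.59

Answer: 12.71 μC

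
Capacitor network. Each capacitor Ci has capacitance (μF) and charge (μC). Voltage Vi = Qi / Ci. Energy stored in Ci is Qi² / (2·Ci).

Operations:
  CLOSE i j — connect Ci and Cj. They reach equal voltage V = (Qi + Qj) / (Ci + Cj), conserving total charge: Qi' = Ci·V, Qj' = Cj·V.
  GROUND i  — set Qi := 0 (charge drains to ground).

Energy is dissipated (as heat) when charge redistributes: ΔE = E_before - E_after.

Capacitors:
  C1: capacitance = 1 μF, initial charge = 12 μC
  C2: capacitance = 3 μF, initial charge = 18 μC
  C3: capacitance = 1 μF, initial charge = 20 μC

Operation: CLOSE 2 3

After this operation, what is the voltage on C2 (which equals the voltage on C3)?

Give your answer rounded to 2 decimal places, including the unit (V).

Initial: C1(1μF, Q=12μC, V=12.00V), C2(3μF, Q=18μC, V=6.00V), C3(1μF, Q=20μC, V=20.00V)
Op 1: CLOSE 2-3: Q_total=38.00, C_total=4.00, V=9.50; Q2=28.50, Q3=9.50; dissipated=73.500

Answer: 9.50 V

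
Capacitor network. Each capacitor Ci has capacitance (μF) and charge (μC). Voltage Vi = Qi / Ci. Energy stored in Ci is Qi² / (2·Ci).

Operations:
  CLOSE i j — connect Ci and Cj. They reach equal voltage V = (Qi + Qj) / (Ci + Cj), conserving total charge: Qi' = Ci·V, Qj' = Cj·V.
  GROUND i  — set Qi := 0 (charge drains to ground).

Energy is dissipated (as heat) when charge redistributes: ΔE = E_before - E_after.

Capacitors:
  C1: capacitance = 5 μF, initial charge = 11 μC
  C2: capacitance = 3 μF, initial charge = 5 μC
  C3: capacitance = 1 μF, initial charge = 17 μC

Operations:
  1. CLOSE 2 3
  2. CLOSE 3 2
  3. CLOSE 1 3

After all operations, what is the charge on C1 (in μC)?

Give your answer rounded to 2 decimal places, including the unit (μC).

Initial: C1(5μF, Q=11μC, V=2.20V), C2(3μF, Q=5μC, V=1.67V), C3(1μF, Q=17μC, V=17.00V)
Op 1: CLOSE 2-3: Q_total=22.00, C_total=4.00, V=5.50; Q2=16.50, Q3=5.50; dissipated=88.167
Op 2: CLOSE 3-2: Q_total=22.00, C_total=4.00, V=5.50; Q3=5.50, Q2=16.50; dissipated=0.000
Op 3: CLOSE 1-3: Q_total=16.50, C_total=6.00, V=2.75; Q1=13.75, Q3=2.75; dissipated=4.537
Final charges: Q1=13.75, Q2=16.50, Q3=2.75

Answer: 13.75 μC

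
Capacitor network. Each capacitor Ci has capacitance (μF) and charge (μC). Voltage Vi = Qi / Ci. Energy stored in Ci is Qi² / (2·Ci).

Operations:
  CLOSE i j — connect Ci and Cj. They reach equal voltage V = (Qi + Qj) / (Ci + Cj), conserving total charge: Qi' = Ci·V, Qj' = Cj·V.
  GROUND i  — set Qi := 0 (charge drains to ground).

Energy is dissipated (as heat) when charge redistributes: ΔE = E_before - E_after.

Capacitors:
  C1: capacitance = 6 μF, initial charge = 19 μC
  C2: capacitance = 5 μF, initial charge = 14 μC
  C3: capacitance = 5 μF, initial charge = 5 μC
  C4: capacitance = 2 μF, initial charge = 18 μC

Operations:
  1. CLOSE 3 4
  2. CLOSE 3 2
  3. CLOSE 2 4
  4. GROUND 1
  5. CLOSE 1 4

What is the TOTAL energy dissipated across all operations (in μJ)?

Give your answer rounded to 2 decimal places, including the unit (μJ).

Answer: 83.40 μJ

Derivation:
Initial: C1(6μF, Q=19μC, V=3.17V), C2(5μF, Q=14μC, V=2.80V), C3(5μF, Q=5μC, V=1.00V), C4(2μF, Q=18μC, V=9.00V)
Op 1: CLOSE 3-4: Q_total=23.00, C_total=7.00, V=3.29; Q3=16.43, Q4=6.57; dissipated=45.714
Op 2: CLOSE 3-2: Q_total=30.43, C_total=10.00, V=3.04; Q3=15.21, Q2=15.21; dissipated=0.295
Op 3: CLOSE 2-4: Q_total=21.79, C_total=7.00, V=3.11; Q2=15.56, Q4=6.22; dissipated=0.042
Op 4: GROUND 1: Q1=0; energy lost=30.083
Op 5: CLOSE 1-4: Q_total=6.22, C_total=8.00, V=0.78; Q1=4.67, Q4=1.56; dissipated=7.265
Total dissipated: 83.399 μJ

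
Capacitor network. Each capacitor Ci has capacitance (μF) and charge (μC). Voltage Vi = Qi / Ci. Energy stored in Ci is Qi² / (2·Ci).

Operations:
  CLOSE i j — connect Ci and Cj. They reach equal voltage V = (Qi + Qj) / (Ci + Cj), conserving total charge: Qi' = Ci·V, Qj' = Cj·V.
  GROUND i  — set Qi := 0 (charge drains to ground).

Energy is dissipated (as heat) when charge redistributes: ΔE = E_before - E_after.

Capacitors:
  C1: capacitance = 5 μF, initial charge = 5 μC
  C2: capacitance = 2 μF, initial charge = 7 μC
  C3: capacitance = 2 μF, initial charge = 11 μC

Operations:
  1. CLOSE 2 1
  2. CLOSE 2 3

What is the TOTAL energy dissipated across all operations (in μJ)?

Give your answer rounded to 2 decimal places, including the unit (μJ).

Initial: C1(5μF, Q=5μC, V=1.00V), C2(2μF, Q=7μC, V=3.50V), C3(2μF, Q=11μC, V=5.50V)
Op 1: CLOSE 2-1: Q_total=12.00, C_total=7.00, V=1.71; Q2=3.43, Q1=8.57; dissipated=4.464
Op 2: CLOSE 2-3: Q_total=14.43, C_total=4.00, V=3.61; Q2=7.21, Q3=7.21; dissipated=7.166
Total dissipated: 11.630 μJ

Answer: 11.63 μJ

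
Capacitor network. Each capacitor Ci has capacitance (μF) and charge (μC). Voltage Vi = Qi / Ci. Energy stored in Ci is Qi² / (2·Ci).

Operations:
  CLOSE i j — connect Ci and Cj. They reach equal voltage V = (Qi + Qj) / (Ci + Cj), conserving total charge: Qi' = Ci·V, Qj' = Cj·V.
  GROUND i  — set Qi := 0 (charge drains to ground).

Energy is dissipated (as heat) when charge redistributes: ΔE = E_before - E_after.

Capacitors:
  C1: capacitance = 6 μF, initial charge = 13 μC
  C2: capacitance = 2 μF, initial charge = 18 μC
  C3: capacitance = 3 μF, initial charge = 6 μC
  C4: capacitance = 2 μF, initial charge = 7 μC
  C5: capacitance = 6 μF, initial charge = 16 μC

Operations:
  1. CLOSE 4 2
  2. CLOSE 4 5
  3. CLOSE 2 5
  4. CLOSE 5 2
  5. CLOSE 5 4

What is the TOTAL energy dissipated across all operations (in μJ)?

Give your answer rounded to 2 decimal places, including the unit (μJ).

Initial: C1(6μF, Q=13μC, V=2.17V), C2(2μF, Q=18μC, V=9.00V), C3(3μF, Q=6μC, V=2.00V), C4(2μF, Q=7μC, V=3.50V), C5(6μF, Q=16μC, V=2.67V)
Op 1: CLOSE 4-2: Q_total=25.00, C_total=4.00, V=6.25; Q4=12.50, Q2=12.50; dissipated=15.125
Op 2: CLOSE 4-5: Q_total=28.50, C_total=8.00, V=3.56; Q4=7.12, Q5=21.38; dissipated=9.630
Op 3: CLOSE 2-5: Q_total=33.88, C_total=8.00, V=4.23; Q2=8.47, Q5=25.41; dissipated=5.417
Op 4: CLOSE 5-2: Q_total=33.88, C_total=8.00, V=4.23; Q5=25.41, Q2=8.47; dissipated=0.000
Op 5: CLOSE 5-4: Q_total=32.53, C_total=8.00, V=4.07; Q5=24.40, Q4=8.13; dissipated=0.339
Total dissipated: 30.511 μJ

Answer: 30.51 μJ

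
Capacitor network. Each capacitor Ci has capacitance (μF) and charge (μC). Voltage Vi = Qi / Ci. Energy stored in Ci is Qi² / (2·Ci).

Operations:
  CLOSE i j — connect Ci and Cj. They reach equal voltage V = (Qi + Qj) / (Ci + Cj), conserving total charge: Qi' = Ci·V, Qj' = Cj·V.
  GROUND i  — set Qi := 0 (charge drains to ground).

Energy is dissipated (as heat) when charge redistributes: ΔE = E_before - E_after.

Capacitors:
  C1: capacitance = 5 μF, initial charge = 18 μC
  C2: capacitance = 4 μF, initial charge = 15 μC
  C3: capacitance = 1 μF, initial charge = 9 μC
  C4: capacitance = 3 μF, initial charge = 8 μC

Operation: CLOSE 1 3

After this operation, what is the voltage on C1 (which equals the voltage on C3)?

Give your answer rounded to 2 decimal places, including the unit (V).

Initial: C1(5μF, Q=18μC, V=3.60V), C2(4μF, Q=15μC, V=3.75V), C3(1μF, Q=9μC, V=9.00V), C4(3μF, Q=8μC, V=2.67V)
Op 1: CLOSE 1-3: Q_total=27.00, C_total=6.00, V=4.50; Q1=22.50, Q3=4.50; dissipated=12.150

Answer: 4.50 V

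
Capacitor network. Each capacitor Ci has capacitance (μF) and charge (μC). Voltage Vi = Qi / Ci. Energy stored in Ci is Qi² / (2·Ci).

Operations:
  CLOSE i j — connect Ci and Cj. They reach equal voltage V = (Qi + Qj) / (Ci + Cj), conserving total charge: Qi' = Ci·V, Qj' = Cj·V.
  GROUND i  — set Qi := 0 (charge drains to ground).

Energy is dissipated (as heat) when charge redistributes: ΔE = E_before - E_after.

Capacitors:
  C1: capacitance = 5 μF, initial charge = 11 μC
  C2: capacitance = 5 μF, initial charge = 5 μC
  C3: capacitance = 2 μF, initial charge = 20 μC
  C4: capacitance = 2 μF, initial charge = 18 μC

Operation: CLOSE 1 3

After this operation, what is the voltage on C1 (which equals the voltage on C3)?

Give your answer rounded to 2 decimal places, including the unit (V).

Answer: 4.43 V

Derivation:
Initial: C1(5μF, Q=11μC, V=2.20V), C2(5μF, Q=5μC, V=1.00V), C3(2μF, Q=20μC, V=10.00V), C4(2μF, Q=18μC, V=9.00V)
Op 1: CLOSE 1-3: Q_total=31.00, C_total=7.00, V=4.43; Q1=22.14, Q3=8.86; dissipated=43.457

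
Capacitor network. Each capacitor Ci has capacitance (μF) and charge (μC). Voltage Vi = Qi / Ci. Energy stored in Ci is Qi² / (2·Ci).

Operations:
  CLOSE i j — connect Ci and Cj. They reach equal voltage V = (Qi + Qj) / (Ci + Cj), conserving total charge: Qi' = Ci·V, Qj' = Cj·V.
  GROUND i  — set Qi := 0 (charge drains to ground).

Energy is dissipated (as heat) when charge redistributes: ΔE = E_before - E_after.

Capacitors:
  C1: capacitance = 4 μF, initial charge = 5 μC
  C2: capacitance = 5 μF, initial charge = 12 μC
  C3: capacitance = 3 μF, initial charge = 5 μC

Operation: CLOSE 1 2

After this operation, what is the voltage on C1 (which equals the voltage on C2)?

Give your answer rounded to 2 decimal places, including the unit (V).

Answer: 1.89 V

Derivation:
Initial: C1(4μF, Q=5μC, V=1.25V), C2(5μF, Q=12μC, V=2.40V), C3(3μF, Q=5μC, V=1.67V)
Op 1: CLOSE 1-2: Q_total=17.00, C_total=9.00, V=1.89; Q1=7.56, Q2=9.44; dissipated=1.469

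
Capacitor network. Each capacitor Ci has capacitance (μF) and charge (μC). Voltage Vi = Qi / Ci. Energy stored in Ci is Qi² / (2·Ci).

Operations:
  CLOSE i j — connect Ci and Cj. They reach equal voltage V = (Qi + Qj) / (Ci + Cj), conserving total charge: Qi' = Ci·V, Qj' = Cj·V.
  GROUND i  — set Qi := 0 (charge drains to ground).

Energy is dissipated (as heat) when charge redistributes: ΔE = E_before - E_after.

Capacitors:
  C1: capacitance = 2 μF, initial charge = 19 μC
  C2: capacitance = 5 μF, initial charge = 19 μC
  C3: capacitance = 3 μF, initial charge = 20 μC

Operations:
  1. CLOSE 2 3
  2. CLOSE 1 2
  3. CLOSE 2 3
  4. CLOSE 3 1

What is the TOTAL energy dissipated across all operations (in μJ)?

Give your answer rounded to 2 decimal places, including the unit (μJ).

Initial: C1(2μF, Q=19μC, V=9.50V), C2(5μF, Q=19μC, V=3.80V), C3(3μF, Q=20μC, V=6.67V)
Op 1: CLOSE 2-3: Q_total=39.00, C_total=8.00, V=4.88; Q2=24.38, Q3=14.62; dissipated=7.704
Op 2: CLOSE 1-2: Q_total=43.38, C_total=7.00, V=6.20; Q1=12.39, Q2=30.98; dissipated=15.279
Op 3: CLOSE 2-3: Q_total=45.61, C_total=8.00, V=5.70; Q2=28.50, Q3=17.10; dissipated=1.637
Op 4: CLOSE 3-1: Q_total=29.50, C_total=5.00, V=5.90; Q3=17.70, Q1=11.80; dissipated=0.147
Total dissipated: 24.768 μJ

Answer: 24.77 μJ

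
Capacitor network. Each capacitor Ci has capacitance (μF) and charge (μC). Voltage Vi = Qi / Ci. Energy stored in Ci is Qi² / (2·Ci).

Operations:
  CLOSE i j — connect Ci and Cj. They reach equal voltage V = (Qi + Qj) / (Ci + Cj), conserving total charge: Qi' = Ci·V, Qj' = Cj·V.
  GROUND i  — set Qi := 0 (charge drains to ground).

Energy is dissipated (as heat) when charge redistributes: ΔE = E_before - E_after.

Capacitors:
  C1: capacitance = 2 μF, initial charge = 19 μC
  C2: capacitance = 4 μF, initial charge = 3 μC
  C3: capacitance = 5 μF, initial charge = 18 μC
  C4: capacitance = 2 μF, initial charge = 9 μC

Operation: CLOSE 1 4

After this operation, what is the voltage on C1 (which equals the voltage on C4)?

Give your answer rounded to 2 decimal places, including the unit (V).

Initial: C1(2μF, Q=19μC, V=9.50V), C2(4μF, Q=3μC, V=0.75V), C3(5μF, Q=18μC, V=3.60V), C4(2μF, Q=9μC, V=4.50V)
Op 1: CLOSE 1-4: Q_total=28.00, C_total=4.00, V=7.00; Q1=14.00, Q4=14.00; dissipated=12.500

Answer: 7.00 V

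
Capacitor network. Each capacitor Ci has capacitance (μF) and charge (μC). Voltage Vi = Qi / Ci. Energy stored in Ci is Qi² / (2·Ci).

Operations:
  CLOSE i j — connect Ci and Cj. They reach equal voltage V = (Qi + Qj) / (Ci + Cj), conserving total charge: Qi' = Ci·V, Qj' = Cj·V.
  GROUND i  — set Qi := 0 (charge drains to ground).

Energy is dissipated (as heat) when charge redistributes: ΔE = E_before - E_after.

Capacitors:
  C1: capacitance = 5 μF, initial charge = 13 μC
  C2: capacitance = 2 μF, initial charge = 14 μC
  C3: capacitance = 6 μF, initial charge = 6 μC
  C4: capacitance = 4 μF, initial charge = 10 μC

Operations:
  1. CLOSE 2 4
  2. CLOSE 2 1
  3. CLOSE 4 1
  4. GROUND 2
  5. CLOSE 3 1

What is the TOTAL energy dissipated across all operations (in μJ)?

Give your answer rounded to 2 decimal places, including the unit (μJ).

Answer: 33.16 μJ

Derivation:
Initial: C1(5μF, Q=13μC, V=2.60V), C2(2μF, Q=14μC, V=7.00V), C3(6μF, Q=6μC, V=1.00V), C4(4μF, Q=10μC, V=2.50V)
Op 1: CLOSE 2-4: Q_total=24.00, C_total=6.00, V=4.00; Q2=8.00, Q4=16.00; dissipated=13.500
Op 2: CLOSE 2-1: Q_total=21.00, C_total=7.00, V=3.00; Q2=6.00, Q1=15.00; dissipated=1.400
Op 3: CLOSE 4-1: Q_total=31.00, C_total=9.00, V=3.44; Q4=13.78, Q1=17.22; dissipated=1.111
Op 4: GROUND 2: Q2=0; energy lost=9.000
Op 5: CLOSE 3-1: Q_total=23.22, C_total=11.00, V=2.11; Q3=12.67, Q1=10.56; dissipated=8.148
Total dissipated: 33.159 μJ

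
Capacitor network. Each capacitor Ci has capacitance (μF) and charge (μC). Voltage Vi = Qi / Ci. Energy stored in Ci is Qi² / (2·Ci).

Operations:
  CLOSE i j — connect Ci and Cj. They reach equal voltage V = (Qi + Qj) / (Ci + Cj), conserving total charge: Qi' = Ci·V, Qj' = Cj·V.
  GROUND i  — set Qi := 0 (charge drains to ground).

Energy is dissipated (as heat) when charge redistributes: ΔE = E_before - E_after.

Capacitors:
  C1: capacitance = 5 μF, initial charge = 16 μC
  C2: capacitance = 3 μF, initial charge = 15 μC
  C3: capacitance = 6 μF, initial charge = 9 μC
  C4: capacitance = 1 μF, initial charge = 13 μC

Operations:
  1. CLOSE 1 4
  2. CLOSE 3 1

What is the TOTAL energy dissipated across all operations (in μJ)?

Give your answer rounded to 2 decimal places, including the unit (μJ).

Answer: 55.17 μJ

Derivation:
Initial: C1(5μF, Q=16μC, V=3.20V), C2(3μF, Q=15μC, V=5.00V), C3(6μF, Q=9μC, V=1.50V), C4(1μF, Q=13μC, V=13.00V)
Op 1: CLOSE 1-4: Q_total=29.00, C_total=6.00, V=4.83; Q1=24.17, Q4=4.83; dissipated=40.017
Op 2: CLOSE 3-1: Q_total=33.17, C_total=11.00, V=3.02; Q3=18.09, Q1=15.08; dissipated=15.152
Total dissipated: 55.168 μJ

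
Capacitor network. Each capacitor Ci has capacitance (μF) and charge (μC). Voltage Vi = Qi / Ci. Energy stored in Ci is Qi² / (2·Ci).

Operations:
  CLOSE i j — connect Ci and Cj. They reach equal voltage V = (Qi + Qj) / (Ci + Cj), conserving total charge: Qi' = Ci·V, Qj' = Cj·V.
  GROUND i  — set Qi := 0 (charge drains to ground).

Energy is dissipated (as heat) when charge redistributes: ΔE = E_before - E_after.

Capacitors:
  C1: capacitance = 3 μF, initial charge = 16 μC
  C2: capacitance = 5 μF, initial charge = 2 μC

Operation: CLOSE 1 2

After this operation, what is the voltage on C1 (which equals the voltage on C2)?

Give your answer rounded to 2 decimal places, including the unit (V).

Answer: 2.25 V

Derivation:
Initial: C1(3μF, Q=16μC, V=5.33V), C2(5μF, Q=2μC, V=0.40V)
Op 1: CLOSE 1-2: Q_total=18.00, C_total=8.00, V=2.25; Q1=6.75, Q2=11.25; dissipated=22.817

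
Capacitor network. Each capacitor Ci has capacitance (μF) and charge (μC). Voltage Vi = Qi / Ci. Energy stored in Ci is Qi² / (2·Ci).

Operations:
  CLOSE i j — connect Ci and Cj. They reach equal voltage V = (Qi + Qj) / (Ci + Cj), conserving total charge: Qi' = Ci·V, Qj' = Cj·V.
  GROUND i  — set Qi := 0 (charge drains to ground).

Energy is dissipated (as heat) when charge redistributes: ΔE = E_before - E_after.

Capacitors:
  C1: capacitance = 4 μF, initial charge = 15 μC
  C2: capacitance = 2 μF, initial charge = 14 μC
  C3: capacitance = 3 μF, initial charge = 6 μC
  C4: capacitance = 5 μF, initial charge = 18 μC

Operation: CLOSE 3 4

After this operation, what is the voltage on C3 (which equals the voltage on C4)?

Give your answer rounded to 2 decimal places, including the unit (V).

Answer: 3.00 V

Derivation:
Initial: C1(4μF, Q=15μC, V=3.75V), C2(2μF, Q=14μC, V=7.00V), C3(3μF, Q=6μC, V=2.00V), C4(5μF, Q=18μC, V=3.60V)
Op 1: CLOSE 3-4: Q_total=24.00, C_total=8.00, V=3.00; Q3=9.00, Q4=15.00; dissipated=2.400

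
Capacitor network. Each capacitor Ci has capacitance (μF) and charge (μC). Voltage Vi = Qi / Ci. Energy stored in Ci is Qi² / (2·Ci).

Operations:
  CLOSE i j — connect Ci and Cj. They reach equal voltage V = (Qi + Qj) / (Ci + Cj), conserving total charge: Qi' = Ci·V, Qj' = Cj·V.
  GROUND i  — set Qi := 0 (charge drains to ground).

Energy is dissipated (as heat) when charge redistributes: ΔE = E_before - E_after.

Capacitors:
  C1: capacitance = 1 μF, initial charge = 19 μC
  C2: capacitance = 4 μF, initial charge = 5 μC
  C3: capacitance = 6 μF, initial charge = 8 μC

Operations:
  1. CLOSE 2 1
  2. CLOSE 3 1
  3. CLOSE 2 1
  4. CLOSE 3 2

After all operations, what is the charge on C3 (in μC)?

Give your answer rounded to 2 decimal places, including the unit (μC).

Initial: C1(1μF, Q=19μC, V=19.00V), C2(4μF, Q=5μC, V=1.25V), C3(6μF, Q=8μC, V=1.33V)
Op 1: CLOSE 2-1: Q_total=24.00, C_total=5.00, V=4.80; Q2=19.20, Q1=4.80; dissipated=126.025
Op 2: CLOSE 3-1: Q_total=12.80, C_total=7.00, V=1.83; Q3=10.97, Q1=1.83; dissipated=5.150
Op 3: CLOSE 2-1: Q_total=21.03, C_total=5.00, V=4.21; Q2=16.82, Q1=4.21; dissipated=3.532
Op 4: CLOSE 3-2: Q_total=27.79, C_total=10.00, V=2.78; Q3=16.68, Q2=11.12; dissipated=6.781
Final charges: Q1=4.21, Q2=11.12, Q3=16.68

Answer: 16.68 μC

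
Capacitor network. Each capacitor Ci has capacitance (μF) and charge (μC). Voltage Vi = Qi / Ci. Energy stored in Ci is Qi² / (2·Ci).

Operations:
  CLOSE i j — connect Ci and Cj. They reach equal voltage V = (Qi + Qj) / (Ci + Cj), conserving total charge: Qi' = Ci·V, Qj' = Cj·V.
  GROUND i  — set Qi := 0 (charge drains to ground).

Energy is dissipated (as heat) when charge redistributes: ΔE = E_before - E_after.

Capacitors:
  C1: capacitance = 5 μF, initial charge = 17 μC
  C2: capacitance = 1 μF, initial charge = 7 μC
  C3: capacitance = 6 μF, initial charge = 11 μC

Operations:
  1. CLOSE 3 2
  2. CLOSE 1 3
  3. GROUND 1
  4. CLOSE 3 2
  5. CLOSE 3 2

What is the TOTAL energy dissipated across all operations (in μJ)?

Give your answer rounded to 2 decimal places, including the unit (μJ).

Answer: 34.16 μJ

Derivation:
Initial: C1(5μF, Q=17μC, V=3.40V), C2(1μF, Q=7μC, V=7.00V), C3(6μF, Q=11μC, V=1.83V)
Op 1: CLOSE 3-2: Q_total=18.00, C_total=7.00, V=2.57; Q3=15.43, Q2=2.57; dissipated=11.440
Op 2: CLOSE 1-3: Q_total=32.43, C_total=11.00, V=2.95; Q1=14.74, Q3=17.69; dissipated=0.936
Op 3: GROUND 1: Q1=0; energy lost=21.728
Op 4: CLOSE 3-2: Q_total=20.26, C_total=7.00, V=2.89; Q3=17.37, Q2=2.89; dissipated=0.061
Op 5: CLOSE 3-2: Q_total=20.26, C_total=7.00, V=2.89; Q3=17.37, Q2=2.89; dissipated=0.000
Total dissipated: 34.165 μJ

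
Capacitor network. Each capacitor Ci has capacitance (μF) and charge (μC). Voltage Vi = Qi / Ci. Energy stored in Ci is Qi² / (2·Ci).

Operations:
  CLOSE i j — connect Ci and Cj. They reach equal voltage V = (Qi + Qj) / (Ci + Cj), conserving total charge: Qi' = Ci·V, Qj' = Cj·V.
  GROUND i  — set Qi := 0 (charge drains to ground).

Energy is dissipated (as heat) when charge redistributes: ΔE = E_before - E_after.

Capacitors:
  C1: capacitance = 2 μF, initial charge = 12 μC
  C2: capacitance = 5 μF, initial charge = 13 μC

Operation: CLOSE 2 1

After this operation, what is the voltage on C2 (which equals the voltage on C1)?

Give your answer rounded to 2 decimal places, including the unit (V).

Initial: C1(2μF, Q=12μC, V=6.00V), C2(5μF, Q=13μC, V=2.60V)
Op 1: CLOSE 2-1: Q_total=25.00, C_total=7.00, V=3.57; Q2=17.86, Q1=7.14; dissipated=8.257

Answer: 3.57 V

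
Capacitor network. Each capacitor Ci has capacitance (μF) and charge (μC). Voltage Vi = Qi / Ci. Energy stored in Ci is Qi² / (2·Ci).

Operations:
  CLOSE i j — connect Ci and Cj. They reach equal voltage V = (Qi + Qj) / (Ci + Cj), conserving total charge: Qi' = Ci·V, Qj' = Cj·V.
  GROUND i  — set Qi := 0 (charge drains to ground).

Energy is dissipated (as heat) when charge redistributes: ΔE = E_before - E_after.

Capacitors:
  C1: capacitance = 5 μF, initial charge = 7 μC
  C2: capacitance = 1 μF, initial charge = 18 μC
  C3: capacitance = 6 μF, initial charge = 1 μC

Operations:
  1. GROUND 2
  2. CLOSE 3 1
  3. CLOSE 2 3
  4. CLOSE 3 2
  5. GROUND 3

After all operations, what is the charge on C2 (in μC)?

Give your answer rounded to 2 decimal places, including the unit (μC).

Answer: 0.62 μC

Derivation:
Initial: C1(5μF, Q=7μC, V=1.40V), C2(1μF, Q=18μC, V=18.00V), C3(6μF, Q=1μC, V=0.17V)
Op 1: GROUND 2: Q2=0; energy lost=162.000
Op 2: CLOSE 3-1: Q_total=8.00, C_total=11.00, V=0.73; Q3=4.36, Q1=3.64; dissipated=2.074
Op 3: CLOSE 2-3: Q_total=4.36, C_total=7.00, V=0.62; Q2=0.62, Q3=3.74; dissipated=0.227
Op 4: CLOSE 3-2: Q_total=4.36, C_total=7.00, V=0.62; Q3=3.74, Q2=0.62; dissipated=0.000
Op 5: GROUND 3: Q3=0; energy lost=1.166
Final charges: Q1=3.64, Q2=0.62, Q3=0.00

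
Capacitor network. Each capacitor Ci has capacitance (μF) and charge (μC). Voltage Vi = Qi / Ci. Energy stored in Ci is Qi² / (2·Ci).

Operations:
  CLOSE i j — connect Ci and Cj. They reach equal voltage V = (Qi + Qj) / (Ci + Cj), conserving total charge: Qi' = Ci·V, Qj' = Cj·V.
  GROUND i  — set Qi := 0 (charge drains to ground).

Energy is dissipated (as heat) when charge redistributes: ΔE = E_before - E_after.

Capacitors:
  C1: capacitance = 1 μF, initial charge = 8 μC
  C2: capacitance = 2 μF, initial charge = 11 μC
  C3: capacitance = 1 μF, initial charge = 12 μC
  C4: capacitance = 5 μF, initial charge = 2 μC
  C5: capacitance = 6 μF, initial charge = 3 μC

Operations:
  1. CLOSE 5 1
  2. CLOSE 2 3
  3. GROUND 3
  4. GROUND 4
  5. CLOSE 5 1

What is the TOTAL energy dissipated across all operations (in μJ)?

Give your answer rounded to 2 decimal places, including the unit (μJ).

Initial: C1(1μF, Q=8μC, V=8.00V), C2(2μF, Q=11μC, V=5.50V), C3(1μF, Q=12μC, V=12.00V), C4(5μF, Q=2μC, V=0.40V), C5(6μF, Q=3μC, V=0.50V)
Op 1: CLOSE 5-1: Q_total=11.00, C_total=7.00, V=1.57; Q5=9.43, Q1=1.57; dissipated=24.107
Op 2: CLOSE 2-3: Q_total=23.00, C_total=3.00, V=7.67; Q2=15.33, Q3=7.67; dissipated=14.083
Op 3: GROUND 3: Q3=0; energy lost=29.389
Op 4: GROUND 4: Q4=0; energy lost=0.400
Op 5: CLOSE 5-1: Q_total=11.00, C_total=7.00, V=1.57; Q5=9.43, Q1=1.57; dissipated=0.000
Total dissipated: 67.979 μJ

Answer: 67.98 μJ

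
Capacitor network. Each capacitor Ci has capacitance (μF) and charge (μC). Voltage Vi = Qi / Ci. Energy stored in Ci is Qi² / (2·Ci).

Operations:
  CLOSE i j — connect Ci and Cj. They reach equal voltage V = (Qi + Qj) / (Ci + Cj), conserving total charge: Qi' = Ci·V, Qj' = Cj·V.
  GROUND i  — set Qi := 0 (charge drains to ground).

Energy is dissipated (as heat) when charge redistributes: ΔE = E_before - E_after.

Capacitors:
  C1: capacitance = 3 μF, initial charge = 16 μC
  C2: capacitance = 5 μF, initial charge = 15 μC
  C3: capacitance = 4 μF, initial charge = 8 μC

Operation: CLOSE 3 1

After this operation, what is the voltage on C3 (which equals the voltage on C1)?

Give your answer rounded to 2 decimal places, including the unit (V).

Initial: C1(3μF, Q=16μC, V=5.33V), C2(5μF, Q=15μC, V=3.00V), C3(4μF, Q=8μC, V=2.00V)
Op 1: CLOSE 3-1: Q_total=24.00, C_total=7.00, V=3.43; Q3=13.71, Q1=10.29; dissipated=9.524

Answer: 3.43 V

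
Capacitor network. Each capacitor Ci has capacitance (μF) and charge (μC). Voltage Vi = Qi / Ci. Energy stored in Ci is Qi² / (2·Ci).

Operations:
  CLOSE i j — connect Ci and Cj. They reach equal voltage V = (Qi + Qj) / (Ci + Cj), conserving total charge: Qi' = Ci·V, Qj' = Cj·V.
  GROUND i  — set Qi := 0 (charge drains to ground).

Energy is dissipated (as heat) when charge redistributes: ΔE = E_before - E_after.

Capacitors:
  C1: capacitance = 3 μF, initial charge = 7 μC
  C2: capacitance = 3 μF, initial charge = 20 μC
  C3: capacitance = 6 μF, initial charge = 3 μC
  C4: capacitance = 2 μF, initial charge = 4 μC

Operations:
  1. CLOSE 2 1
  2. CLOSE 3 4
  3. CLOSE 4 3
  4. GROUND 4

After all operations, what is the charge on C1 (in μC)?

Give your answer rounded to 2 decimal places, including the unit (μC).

Initial: C1(3μF, Q=7μC, V=2.33V), C2(3μF, Q=20μC, V=6.67V), C3(6μF, Q=3μC, V=0.50V), C4(2μF, Q=4μC, V=2.00V)
Op 1: CLOSE 2-1: Q_total=27.00, C_total=6.00, V=4.50; Q2=13.50, Q1=13.50; dissipated=14.083
Op 2: CLOSE 3-4: Q_total=7.00, C_total=8.00, V=0.88; Q3=5.25, Q4=1.75; dissipated=1.688
Op 3: CLOSE 4-3: Q_total=7.00, C_total=8.00, V=0.88; Q4=1.75, Q3=5.25; dissipated=0.000
Op 4: GROUND 4: Q4=0; energy lost=0.766
Final charges: Q1=13.50, Q2=13.50, Q3=5.25, Q4=0.00

Answer: 13.50 μC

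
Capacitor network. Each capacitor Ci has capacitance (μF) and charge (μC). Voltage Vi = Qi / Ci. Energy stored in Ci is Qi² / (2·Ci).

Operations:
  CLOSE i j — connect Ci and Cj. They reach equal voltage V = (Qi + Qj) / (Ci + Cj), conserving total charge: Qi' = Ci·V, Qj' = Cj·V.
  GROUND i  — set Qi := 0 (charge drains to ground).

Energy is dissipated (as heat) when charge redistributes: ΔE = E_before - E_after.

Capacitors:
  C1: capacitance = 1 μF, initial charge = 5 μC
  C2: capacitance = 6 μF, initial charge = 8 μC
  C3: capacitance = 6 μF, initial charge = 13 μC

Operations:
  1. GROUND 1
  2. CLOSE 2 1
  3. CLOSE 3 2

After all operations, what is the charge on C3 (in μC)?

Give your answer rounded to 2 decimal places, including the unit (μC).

Initial: C1(1μF, Q=5μC, V=5.00V), C2(6μF, Q=8μC, V=1.33V), C3(6μF, Q=13μC, V=2.17V)
Op 1: GROUND 1: Q1=0; energy lost=12.500
Op 2: CLOSE 2-1: Q_total=8.00, C_total=7.00, V=1.14; Q2=6.86, Q1=1.14; dissipated=0.762
Op 3: CLOSE 3-2: Q_total=19.86, C_total=12.00, V=1.65; Q3=9.93, Q2=9.93; dissipated=1.572
Final charges: Q1=1.14, Q2=9.93, Q3=9.93

Answer: 9.93 μC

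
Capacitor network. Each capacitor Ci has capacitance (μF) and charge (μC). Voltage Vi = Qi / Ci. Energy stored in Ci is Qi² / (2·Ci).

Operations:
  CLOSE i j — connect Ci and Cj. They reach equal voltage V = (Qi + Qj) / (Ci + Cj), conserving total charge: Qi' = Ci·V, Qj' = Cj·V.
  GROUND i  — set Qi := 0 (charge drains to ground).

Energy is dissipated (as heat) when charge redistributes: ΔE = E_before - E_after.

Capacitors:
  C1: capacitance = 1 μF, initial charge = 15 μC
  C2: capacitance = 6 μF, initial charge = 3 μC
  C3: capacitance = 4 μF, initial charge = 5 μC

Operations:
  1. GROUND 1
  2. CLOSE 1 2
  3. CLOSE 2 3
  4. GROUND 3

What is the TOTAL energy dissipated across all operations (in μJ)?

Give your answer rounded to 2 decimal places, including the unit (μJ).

Initial: C1(1μF, Q=15μC, V=15.00V), C2(6μF, Q=3μC, V=0.50V), C3(4μF, Q=5μC, V=1.25V)
Op 1: GROUND 1: Q1=0; energy lost=112.500
Op 2: CLOSE 1-2: Q_total=3.00, C_total=7.00, V=0.43; Q1=0.43, Q2=2.57; dissipated=0.107
Op 3: CLOSE 2-3: Q_total=7.57, C_total=10.00, V=0.76; Q2=4.54, Q3=3.03; dissipated=0.810
Op 4: GROUND 3: Q3=0; energy lost=1.147
Total dissipated: 114.563 μJ

Answer: 114.56 μJ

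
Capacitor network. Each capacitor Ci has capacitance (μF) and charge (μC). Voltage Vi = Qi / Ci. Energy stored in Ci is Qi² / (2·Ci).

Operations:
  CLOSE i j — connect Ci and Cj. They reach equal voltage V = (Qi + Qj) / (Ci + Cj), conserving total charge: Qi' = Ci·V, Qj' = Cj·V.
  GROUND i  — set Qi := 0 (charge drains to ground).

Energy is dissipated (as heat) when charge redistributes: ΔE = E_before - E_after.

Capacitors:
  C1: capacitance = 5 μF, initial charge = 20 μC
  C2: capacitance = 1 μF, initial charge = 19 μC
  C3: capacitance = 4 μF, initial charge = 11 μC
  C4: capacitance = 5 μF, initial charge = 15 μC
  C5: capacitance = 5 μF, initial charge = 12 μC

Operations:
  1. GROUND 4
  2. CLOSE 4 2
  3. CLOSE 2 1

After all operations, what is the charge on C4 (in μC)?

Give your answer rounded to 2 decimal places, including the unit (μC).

Initial: C1(5μF, Q=20μC, V=4.00V), C2(1μF, Q=19μC, V=19.00V), C3(4μF, Q=11μC, V=2.75V), C4(5μF, Q=15μC, V=3.00V), C5(5μF, Q=12μC, V=2.40V)
Op 1: GROUND 4: Q4=0; energy lost=22.500
Op 2: CLOSE 4-2: Q_total=19.00, C_total=6.00, V=3.17; Q4=15.83, Q2=3.17; dissipated=150.417
Op 3: CLOSE 2-1: Q_total=23.17, C_total=6.00, V=3.86; Q2=3.86, Q1=19.31; dissipated=0.289
Final charges: Q1=19.31, Q2=3.86, Q3=11.00, Q4=15.83, Q5=12.00

Answer: 15.83 μC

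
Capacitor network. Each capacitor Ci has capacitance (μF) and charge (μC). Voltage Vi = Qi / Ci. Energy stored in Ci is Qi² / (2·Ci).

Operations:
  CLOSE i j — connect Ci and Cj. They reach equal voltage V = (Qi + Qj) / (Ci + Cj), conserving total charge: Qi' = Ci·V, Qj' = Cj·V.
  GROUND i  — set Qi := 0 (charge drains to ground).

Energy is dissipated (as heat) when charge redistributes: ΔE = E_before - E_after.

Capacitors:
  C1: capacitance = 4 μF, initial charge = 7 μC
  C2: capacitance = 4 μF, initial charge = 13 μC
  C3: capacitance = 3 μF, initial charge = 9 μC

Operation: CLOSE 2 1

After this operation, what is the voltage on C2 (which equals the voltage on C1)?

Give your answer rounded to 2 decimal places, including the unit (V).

Initial: C1(4μF, Q=7μC, V=1.75V), C2(4μF, Q=13μC, V=3.25V), C3(3μF, Q=9μC, V=3.00V)
Op 1: CLOSE 2-1: Q_total=20.00, C_total=8.00, V=2.50; Q2=10.00, Q1=10.00; dissipated=2.250

Answer: 2.50 V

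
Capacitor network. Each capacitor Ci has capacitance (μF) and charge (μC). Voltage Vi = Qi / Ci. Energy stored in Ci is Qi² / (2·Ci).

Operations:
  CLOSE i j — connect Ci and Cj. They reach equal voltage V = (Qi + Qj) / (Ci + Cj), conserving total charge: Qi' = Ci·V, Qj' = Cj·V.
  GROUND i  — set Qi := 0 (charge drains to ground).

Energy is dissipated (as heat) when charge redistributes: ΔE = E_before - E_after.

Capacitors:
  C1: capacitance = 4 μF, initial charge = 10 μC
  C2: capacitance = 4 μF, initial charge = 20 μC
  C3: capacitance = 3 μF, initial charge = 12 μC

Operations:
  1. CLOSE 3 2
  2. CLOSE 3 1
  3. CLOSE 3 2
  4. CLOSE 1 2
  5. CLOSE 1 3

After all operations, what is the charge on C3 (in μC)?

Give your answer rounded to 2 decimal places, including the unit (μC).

Initial: C1(4μF, Q=10μC, V=2.50V), C2(4μF, Q=20μC, V=5.00V), C3(3μF, Q=12μC, V=4.00V)
Op 1: CLOSE 3-2: Q_total=32.00, C_total=7.00, V=4.57; Q3=13.71, Q2=18.29; dissipated=0.857
Op 2: CLOSE 3-1: Q_total=23.71, C_total=7.00, V=3.39; Q3=10.16, Q1=13.55; dissipated=3.678
Op 3: CLOSE 3-2: Q_total=28.45, C_total=7.00, V=4.06; Q3=12.19, Q2=16.26; dissipated=1.201
Op 4: CLOSE 1-2: Q_total=29.81, C_total=8.00, V=3.73; Q1=14.90, Q2=14.90; dissipated=0.457
Op 5: CLOSE 1-3: Q_total=27.10, C_total=7.00, V=3.87; Q1=15.48, Q3=11.61; dissipated=0.098
Final charges: Q1=15.48, Q2=14.90, Q3=11.61

Answer: 11.61 μC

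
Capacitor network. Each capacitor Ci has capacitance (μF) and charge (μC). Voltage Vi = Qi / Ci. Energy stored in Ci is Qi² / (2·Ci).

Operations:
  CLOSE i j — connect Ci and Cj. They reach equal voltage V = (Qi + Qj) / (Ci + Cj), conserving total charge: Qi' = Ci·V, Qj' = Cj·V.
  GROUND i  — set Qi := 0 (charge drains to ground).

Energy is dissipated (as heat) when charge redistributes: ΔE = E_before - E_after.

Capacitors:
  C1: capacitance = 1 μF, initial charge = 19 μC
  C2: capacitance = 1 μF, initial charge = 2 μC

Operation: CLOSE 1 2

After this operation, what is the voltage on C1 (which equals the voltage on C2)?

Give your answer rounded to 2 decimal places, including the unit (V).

Answer: 10.50 V

Derivation:
Initial: C1(1μF, Q=19μC, V=19.00V), C2(1μF, Q=2μC, V=2.00V)
Op 1: CLOSE 1-2: Q_total=21.00, C_total=2.00, V=10.50; Q1=10.50, Q2=10.50; dissipated=72.250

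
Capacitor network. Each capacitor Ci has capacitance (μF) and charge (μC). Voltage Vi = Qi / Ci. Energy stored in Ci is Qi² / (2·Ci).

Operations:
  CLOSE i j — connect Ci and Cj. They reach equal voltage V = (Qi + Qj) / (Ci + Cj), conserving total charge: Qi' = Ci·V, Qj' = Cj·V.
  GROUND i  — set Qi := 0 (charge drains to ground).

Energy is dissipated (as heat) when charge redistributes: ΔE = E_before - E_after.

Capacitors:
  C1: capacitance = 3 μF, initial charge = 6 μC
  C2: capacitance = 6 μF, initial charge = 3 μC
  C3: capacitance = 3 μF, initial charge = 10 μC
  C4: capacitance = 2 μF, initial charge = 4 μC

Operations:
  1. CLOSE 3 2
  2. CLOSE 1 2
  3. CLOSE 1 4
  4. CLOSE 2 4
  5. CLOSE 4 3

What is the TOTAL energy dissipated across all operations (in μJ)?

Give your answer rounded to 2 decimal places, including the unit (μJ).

Initial: C1(3μF, Q=6μC, V=2.00V), C2(6μF, Q=3μC, V=0.50V), C3(3μF, Q=10μC, V=3.33V), C4(2μF, Q=4μC, V=2.00V)
Op 1: CLOSE 3-2: Q_total=13.00, C_total=9.00, V=1.44; Q3=4.33, Q2=8.67; dissipated=8.028
Op 2: CLOSE 1-2: Q_total=14.67, C_total=9.00, V=1.63; Q1=4.89, Q2=9.78; dissipated=0.309
Op 3: CLOSE 1-4: Q_total=8.89, C_total=5.00, V=1.78; Q1=5.33, Q4=3.56; dissipated=0.082
Op 4: CLOSE 2-4: Q_total=13.33, C_total=8.00, V=1.67; Q2=10.00, Q4=3.33; dissipated=0.016
Op 5: CLOSE 4-3: Q_total=7.67, C_total=5.00, V=1.53; Q4=3.07, Q3=4.60; dissipated=0.030
Total dissipated: 8.465 μJ

Answer: 8.46 μJ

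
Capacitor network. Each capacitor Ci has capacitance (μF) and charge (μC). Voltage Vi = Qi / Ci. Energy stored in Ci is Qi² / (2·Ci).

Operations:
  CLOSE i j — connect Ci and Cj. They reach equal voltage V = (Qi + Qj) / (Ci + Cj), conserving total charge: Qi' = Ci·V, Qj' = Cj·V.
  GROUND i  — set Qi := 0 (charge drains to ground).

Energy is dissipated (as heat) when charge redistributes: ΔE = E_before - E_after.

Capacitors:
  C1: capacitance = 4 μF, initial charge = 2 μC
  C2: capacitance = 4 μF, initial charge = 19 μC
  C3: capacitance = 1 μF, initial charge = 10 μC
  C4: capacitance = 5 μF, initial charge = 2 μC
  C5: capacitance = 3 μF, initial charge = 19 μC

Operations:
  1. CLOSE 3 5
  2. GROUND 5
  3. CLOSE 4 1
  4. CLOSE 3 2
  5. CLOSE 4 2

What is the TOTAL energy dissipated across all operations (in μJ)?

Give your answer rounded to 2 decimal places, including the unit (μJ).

Initial: C1(4μF, Q=2μC, V=0.50V), C2(4μF, Q=19μC, V=4.75V), C3(1μF, Q=10μC, V=10.00V), C4(5μF, Q=2μC, V=0.40V), C5(3μF, Q=19μC, V=6.33V)
Op 1: CLOSE 3-5: Q_total=29.00, C_total=4.00, V=7.25; Q3=7.25, Q5=21.75; dissipated=5.042
Op 2: GROUND 5: Q5=0; energy lost=78.844
Op 3: CLOSE 4-1: Q_total=4.00, C_total=9.00, V=0.44; Q4=2.22, Q1=1.78; dissipated=0.011
Op 4: CLOSE 3-2: Q_total=26.25, C_total=5.00, V=5.25; Q3=5.25, Q2=21.00; dissipated=2.500
Op 5: CLOSE 4-2: Q_total=23.22, C_total=9.00, V=2.58; Q4=12.90, Q2=10.32; dissipated=25.659
Total dissipated: 112.056 μJ

Answer: 112.06 μJ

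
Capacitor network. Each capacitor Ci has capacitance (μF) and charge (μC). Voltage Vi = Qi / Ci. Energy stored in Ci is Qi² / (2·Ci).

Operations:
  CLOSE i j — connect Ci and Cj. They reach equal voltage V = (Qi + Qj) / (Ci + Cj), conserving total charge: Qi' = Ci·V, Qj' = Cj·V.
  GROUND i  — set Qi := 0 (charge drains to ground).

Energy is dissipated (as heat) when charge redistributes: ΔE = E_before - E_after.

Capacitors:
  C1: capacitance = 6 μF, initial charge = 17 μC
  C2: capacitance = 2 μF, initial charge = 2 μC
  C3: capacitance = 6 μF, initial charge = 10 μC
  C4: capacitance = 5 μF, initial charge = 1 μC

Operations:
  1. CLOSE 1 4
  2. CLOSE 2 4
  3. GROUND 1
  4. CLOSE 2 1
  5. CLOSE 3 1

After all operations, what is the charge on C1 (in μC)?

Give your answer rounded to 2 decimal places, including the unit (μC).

Answer: 6.09 μC

Derivation:
Initial: C1(6μF, Q=17μC, V=2.83V), C2(2μF, Q=2μC, V=1.00V), C3(6μF, Q=10μC, V=1.67V), C4(5μF, Q=1μC, V=0.20V)
Op 1: CLOSE 1-4: Q_total=18.00, C_total=11.00, V=1.64; Q1=9.82, Q4=8.18; dissipated=9.456
Op 2: CLOSE 2-4: Q_total=10.18, C_total=7.00, V=1.45; Q2=2.91, Q4=7.27; dissipated=0.289
Op 3: GROUND 1: Q1=0; energy lost=8.033
Op 4: CLOSE 2-1: Q_total=2.91, C_total=8.00, V=0.36; Q2=0.73, Q1=2.18; dissipated=1.587
Op 5: CLOSE 3-1: Q_total=12.18, C_total=12.00, V=1.02; Q3=6.09, Q1=6.09; dissipated=2.547
Final charges: Q1=6.09, Q2=0.73, Q3=6.09, Q4=7.27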